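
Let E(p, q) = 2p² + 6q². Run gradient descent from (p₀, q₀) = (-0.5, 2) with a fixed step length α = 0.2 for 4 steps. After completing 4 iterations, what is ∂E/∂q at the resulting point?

∇E = (4p, 12q)
(p₁, q₁) = (-0.5, 2) − 0.2·(-2, 24) = (-0.1, -2.8)
(p₂, q₂) = (-0.1, -2.8) − 0.2·(-0.4, -33.6) = (-0.02, 3.92)
(p₃, q₃) = (-0.02, 3.92) − 0.2·(-0.08, 47.04) = (-0.004, -5.488)
(p₄, q₄) = (-0.004, -5.488) − 0.2·(-0.016, -65.856) = (-0.0008, 7.6832)
∂E/∂q at (-0.0008, 7.6832) = 92.1984

92.1984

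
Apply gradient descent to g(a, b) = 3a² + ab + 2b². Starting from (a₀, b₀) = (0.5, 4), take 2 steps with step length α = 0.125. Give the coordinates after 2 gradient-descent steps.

∇g = (6a + b, a + 4b)
(a₁, b₁) = (0.5, 4) − 0.125·(7, 16.5) = (-0.375, 1.9375)
(a₂, b₂) = (-0.375, 1.9375) − 0.125·(-0.3125, 7.375) = (-0.3359375, 1.015625)

(-0.3359375, 1.015625)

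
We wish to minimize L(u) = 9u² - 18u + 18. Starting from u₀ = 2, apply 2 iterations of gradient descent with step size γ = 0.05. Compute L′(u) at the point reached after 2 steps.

L′(u) = 18u - 18
u₁ = 2 − 0.05·18 = 1.1
u₂ = 1.1 − 0.05·1.8 = 1.01
L′(u) at (1.01) = 0.18

0.18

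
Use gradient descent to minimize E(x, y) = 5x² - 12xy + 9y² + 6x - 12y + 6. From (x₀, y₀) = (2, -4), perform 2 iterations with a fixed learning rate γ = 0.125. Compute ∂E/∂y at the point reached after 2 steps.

-578.25

∇E = (10x - 12y + 6, -12x + 18y - 12)
Step 1: at (2, -4), ∇E = (74, -108) → (2, -4) − 0.125·(74, -108) = (-7.25, 9.5)
Step 2: at (-7.25, 9.5), ∇E = (-180.5, 246) → (-7.25, 9.5) − 0.125·(-180.5, 246) = (15.3125, -21.25)
∂E/∂y at (15.3125, -21.25) = -578.25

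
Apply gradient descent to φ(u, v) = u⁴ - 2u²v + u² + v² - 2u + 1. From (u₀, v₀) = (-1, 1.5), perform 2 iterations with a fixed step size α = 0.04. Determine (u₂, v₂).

∇φ = (4u³ - 4uv + 2u - 2, -2u² + 2v)
(u₁, v₁) = (-1, 1.5) − 0.04·(-2, 1) = (-0.92, 1.46)
(u₂, v₂) = (-0.92, 1.46) − 0.04·(-1.581952, 1.2272) = (-0.85672192, 1.410912)

(-0.85672192, 1.410912)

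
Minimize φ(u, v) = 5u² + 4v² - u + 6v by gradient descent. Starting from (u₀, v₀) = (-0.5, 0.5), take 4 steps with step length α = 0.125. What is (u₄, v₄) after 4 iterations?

∇φ = (10u - 1, 8v + 6)
Step 1: at (-0.5, 0.5), ∇φ = (-6, 10) → (-0.5, 0.5) − 0.125·(-6, 10) = (0.25, -0.75)
Step 2: at (0.25, -0.75), ∇φ = (1.5, 0) → (0.25, -0.75) − 0.125·(1.5, 0) = (0.0625, -0.75)
Step 3: at (0.0625, -0.75), ∇φ = (-0.375, 0) → (0.0625, -0.75) − 0.125·(-0.375, 0) = (0.109375, -0.75)
Step 4: at (0.109375, -0.75), ∇φ = (0.09375, 0) → (0.109375, -0.75) − 0.125·(0.09375, 0) = (0.09765625, -0.75)

(0.09765625, -0.75)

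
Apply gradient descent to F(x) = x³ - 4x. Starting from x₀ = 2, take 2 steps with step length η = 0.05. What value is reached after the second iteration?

F′(x) = 3x² - 4
x₁ = 2 − 0.05·8 = 1.6
x₂ = 1.6 − 0.05·3.68 = 1.416

1.416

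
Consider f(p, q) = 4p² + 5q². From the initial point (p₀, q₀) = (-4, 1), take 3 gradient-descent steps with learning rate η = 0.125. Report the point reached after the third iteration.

(0, -0.015625)

∇f = (8p, 10q)
Step 1: at (-4, 1), ∇f = (-32, 10) → (-4, 1) − 0.125·(-32, 10) = (0, -0.25)
Step 2: at (0, -0.25), ∇f = (0, -2.5) → (0, -0.25) − 0.125·(0, -2.5) = (0, 0.0625)
Step 3: at (0, 0.0625), ∇f = (0, 0.625) → (0, 0.0625) − 0.125·(0, 0.625) = (0, -0.015625)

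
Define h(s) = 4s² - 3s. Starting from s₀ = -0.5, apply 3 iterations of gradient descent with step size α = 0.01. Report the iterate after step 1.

h′(s) = 8s - 3
s₁ = -0.5 − 0.01·(-7) = -0.43

-0.43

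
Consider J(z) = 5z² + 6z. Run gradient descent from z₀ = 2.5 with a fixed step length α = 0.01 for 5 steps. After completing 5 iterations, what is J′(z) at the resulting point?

J′(z) = 10z + 6
z₁ = 2.5 − 0.01·31 = 2.19
z₂ = 2.19 − 0.01·27.9 = 1.911
z₃ = 1.911 − 0.01·25.11 = 1.6599
z₄ = 1.6599 − 0.01·22.599 = 1.43391
z₅ = 1.43391 − 0.01·20.3391 = 1.230519
J′(z) at (1.230519) = 18.30519

18.30519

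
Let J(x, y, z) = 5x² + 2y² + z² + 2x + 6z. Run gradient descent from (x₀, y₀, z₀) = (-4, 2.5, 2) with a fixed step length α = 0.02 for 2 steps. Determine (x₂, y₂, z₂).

(-2.632, 2.116, 1.608)

∇J = (10x + 2, 4y, 2z + 6)
Step 1: at (-4, 2.5, 2), ∇J = (-38, 10, 10) → (-4, 2.5, 2) − 0.02·(-38, 10, 10) = (-3.24, 2.3, 1.8)
Step 2: at (-3.24, 2.3, 1.8), ∇J = (-30.4, 9.2, 9.6) → (-3.24, 2.3, 1.8) − 0.02·(-30.4, 9.2, 9.6) = (-2.632, 2.116, 1.608)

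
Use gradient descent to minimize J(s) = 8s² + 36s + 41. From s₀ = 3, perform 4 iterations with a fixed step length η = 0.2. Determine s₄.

J′(s) = 16s + 36
s₁ = 3 − 0.2·84 = -13.8
s₂ = -13.8 − 0.2·(-184.8) = 23.16
s₃ = 23.16 − 0.2·406.56 = -58.152
s₄ = -58.152 − 0.2·(-894.432) = 120.7344

120.7344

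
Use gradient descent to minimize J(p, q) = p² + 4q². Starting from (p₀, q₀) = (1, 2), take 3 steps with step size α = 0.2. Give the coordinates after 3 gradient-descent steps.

∇J = (2p, 8q)
Step 1: at (1, 2), ∇J = (2, 16) → (1, 2) − 0.2·(2, 16) = (0.6, -1.2)
Step 2: at (0.6, -1.2), ∇J = (1.2, -9.6) → (0.6, -1.2) − 0.2·(1.2, -9.6) = (0.36, 0.72)
Step 3: at (0.36, 0.72), ∇J = (0.72, 5.76) → (0.36, 0.72) − 0.2·(0.72, 5.76) = (0.216, -0.432)

(0.216, -0.432)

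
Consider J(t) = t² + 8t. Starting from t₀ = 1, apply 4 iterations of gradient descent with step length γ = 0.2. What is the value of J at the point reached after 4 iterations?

-15.580096

J′(t) = 2t + 8
t₁ = 1 − 0.2·10 = -1
t₂ = -1 − 0.2·6 = -2.2
t₃ = -2.2 − 0.2·3.6 = -2.92
t₄ = -2.92 − 0.2·2.16 = -3.352
J(-3.352) = -15.580096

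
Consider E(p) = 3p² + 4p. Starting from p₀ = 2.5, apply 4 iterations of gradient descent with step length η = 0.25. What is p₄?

-0.46875

E′(p) = 6p + 4
p₁ = 2.5 − 0.25·19 = -2.25
p₂ = -2.25 − 0.25·(-9.5) = 0.125
p₃ = 0.125 − 0.25·4.75 = -1.0625
p₄ = -1.0625 − 0.25·(-2.375) = -0.46875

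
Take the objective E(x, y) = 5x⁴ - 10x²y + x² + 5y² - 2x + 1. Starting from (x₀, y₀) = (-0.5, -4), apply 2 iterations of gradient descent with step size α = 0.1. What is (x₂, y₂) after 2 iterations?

(-127.39525, 16.4025)

∇E = (20x³ - 20xy + 2x - 2, -10x² + 10y)
(x₁, y₁) = (-0.5, -4) − 0.1·(-45.5, -42.5) = (4.05, 0.25)
(x₂, y₂) = (4.05, 0.25) − 0.1·(1314.4525, -161.525) = (-127.39525, 16.4025)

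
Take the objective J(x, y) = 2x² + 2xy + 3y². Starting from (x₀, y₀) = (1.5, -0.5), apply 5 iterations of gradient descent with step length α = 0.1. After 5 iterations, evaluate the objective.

0.1288

∇J = (4x + 2y, 2x + 6y)
(x₁, y₁) = (1.5, -0.5) − 0.1·(5, 0) = (1, -0.5)
(x₂, y₂) = (1, -0.5) − 0.1·(3, -1) = (0.7, -0.4)
(x₃, y₃) = (0.7, -0.4) − 0.1·(2, -1) = (0.5, -0.3)
(x₄, y₄) = (0.5, -0.3) − 0.1·(1.4, -0.8) = (0.36, -0.22)
(x₅, y₅) = (0.36, -0.22) − 0.1·(1, -0.6) = (0.26, -0.16)
J(0.26, -0.16) = 0.1288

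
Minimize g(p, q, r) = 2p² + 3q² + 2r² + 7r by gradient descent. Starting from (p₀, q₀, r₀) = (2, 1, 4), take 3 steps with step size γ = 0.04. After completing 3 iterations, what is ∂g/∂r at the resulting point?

∇g = (4p, 6q, 4r + 7)
Step 1: at (2, 1, 4), ∇g = (8, 6, 23) → (2, 1, 4) − 0.04·(8, 6, 23) = (1.68, 0.76, 3.08)
Step 2: at (1.68, 0.76, 3.08), ∇g = (6.72, 4.56, 19.32) → (1.68, 0.76, 3.08) − 0.04·(6.72, 4.56, 19.32) = (1.4112, 0.5776, 2.3072)
Step 3: at (1.4112, 0.5776, 2.3072), ∇g = (5.6448, 3.4656, 16.2288) → (1.4112, 0.5776, 2.3072) − 0.04·(5.6448, 3.4656, 16.2288) = (1.185408, 0.438976, 1.658048)
∂g/∂r at (1.185408, 0.438976, 1.658048) = 13.632192

13.632192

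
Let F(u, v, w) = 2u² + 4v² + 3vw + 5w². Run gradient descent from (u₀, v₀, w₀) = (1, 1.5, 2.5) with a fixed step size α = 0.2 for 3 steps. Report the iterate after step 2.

(0.04, 3.48, 4.84)

∇F = (4u, 8v + 3w, 3v + 10w)
(u₁, v₁, w₁) = (1, 1.5, 2.5) − 0.2·(4, 19.5, 29.5) = (0.2, -2.4, -3.4)
(u₂, v₂, w₂) = (0.2, -2.4, -3.4) − 0.2·(0.8, -29.4, -41.2) = (0.04, 3.48, 4.84)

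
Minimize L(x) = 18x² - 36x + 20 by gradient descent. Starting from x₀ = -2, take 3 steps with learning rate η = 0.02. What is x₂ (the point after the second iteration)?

0.7648

L′(x) = 36x - 36
x₁ = -2 − 0.02·(-108) = 0.16
x₂ = 0.16 − 0.02·(-30.24) = 0.7648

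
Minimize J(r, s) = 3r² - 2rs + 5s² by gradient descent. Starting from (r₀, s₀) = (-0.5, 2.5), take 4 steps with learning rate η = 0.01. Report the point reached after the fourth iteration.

(-0.23552032, 1.61407904)

∇J = (6r - 2s, -2r + 10s)
Step 1: at (-0.5, 2.5), ∇J = (-8, 26) → (-0.5, 2.5) − 0.01·(-8, 26) = (-0.42, 2.24)
Step 2: at (-0.42, 2.24), ∇J = (-7, 23.24) → (-0.42, 2.24) − 0.01·(-7, 23.24) = (-0.35, 2.0076)
Step 3: at (-0.35, 2.0076), ∇J = (-6.1152, 20.776) → (-0.35, 2.0076) − 0.01·(-6.1152, 20.776) = (-0.288848, 1.79984)
Step 4: at (-0.288848, 1.79984), ∇J = (-5.332768, 18.576096) → (-0.288848, 1.79984) − 0.01·(-5.332768, 18.576096) = (-0.23552032, 1.61407904)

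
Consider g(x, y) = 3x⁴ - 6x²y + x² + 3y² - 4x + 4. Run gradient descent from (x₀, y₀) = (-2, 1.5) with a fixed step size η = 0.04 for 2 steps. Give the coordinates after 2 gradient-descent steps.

∇g = (12x³ - 12xy + 2x - 4, -6x² + 6y)
Step 1: at (-2, 1.5), ∇g = (-68, -15) → (-2, 1.5) − 0.04·(-68, -15) = (0.72, 2.1)
Step 2: at (0.72, 2.1), ∇g = (-16.225024, 9.4896) → (0.72, 2.1) − 0.04·(-16.225024, 9.4896) = (1.36900096, 1.720416)

(1.36900096, 1.720416)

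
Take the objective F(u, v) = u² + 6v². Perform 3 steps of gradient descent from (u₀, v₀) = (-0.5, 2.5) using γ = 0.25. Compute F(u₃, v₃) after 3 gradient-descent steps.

2400.00390625

∇F = (2u, 12v)
Step 1: at (-0.5, 2.5), ∇F = (-1, 30) → (-0.5, 2.5) − 0.25·(-1, 30) = (-0.25, -5)
Step 2: at (-0.25, -5), ∇F = (-0.5, -60) → (-0.25, -5) − 0.25·(-0.5, -60) = (-0.125, 10)
Step 3: at (-0.125, 10), ∇F = (-0.25, 120) → (-0.125, 10) − 0.25·(-0.25, 120) = (-0.0625, -20)
F(-0.0625, -20) = 2400.00390625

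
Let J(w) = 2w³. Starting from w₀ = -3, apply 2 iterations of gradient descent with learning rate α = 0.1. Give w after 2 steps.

-50.736

J′(w) = 6w²
Step 1: J′(-3) = 54; w₁ = -3 − 0.1·54 = -8.4
Step 2: J′(-8.4) = 423.36; w₂ = -8.4 − 0.1·423.36 = -50.736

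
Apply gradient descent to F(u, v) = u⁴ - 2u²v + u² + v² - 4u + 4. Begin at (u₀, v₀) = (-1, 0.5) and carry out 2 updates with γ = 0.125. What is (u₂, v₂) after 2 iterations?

∇F = (4u³ - 4uv + 2u - 4, -2u² + 2v)
Step 1: at (-1, 0.5), ∇F = (-8, -1) → (-1, 0.5) − 0.125·(-8, -1) = (0, 0.625)
Step 2: at (0, 0.625), ∇F = (-4, 1.25) → (0, 0.625) − 0.125·(-4, 1.25) = (0.5, 0.46875)

(0.5, 0.46875)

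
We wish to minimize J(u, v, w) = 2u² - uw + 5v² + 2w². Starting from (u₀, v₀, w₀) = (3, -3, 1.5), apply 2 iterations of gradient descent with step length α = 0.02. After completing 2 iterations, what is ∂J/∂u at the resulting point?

∇J = (4u - w, 10v, -u + 4w)
(u₁, v₁, w₁) = (3, -3, 1.5) − 0.02·(10.5, -30, 3) = (2.79, -2.4, 1.44)
(u₂, v₂, w₂) = (2.79, -2.4, 1.44) − 0.02·(9.72, -24, 2.97) = (2.5956, -1.92, 1.3806)
∂J/∂u at (2.5956, -1.92, 1.3806) = 9.0018

9.0018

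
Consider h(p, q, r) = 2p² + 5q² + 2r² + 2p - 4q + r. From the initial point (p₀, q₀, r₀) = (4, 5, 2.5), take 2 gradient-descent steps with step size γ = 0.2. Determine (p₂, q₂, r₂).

∇h = (4p + 2, 10q - 4, 4r + 1)
(p₁, q₁, r₁) = (4, 5, 2.5) − 0.2·(18, 46, 11) = (0.4, -4.2, 0.3)
(p₂, q₂, r₂) = (0.4, -4.2, 0.3) − 0.2·(3.6, -46, 2.2) = (-0.32, 5, -0.14)

(-0.32, 5, -0.14)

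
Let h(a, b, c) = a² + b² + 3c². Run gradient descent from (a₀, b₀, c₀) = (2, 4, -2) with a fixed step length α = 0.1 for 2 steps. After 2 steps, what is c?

-0.32

∇h = (2a, 2b, 6c)
Step 1: at (2, 4, -2), ∇h = (4, 8, -12) → (2, 4, -2) − 0.1·(4, 8, -12) = (1.6, 3.2, -0.8)
Step 2: at (1.6, 3.2, -0.8), ∇h = (3.2, 6.4, -4.8) → (1.6, 3.2, -0.8) − 0.1·(3.2, 6.4, -4.8) = (1.28, 2.56, -0.32)
c = -0.32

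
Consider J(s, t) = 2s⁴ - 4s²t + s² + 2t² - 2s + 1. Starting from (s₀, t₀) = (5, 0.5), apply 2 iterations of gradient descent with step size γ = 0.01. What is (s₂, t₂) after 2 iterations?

(3.95694976, 2.373376)

∇J = (8s³ - 8st + 2s - 2, -4s² + 4t)
Step 1: at (5, 0.5), ∇J = (988, -98) → (5, 0.5) − 0.01·(988, -98) = (-4.88, 1.48)
Step 2: at (-4.88, 1.48), ∇J = (-883.694976, -89.3376) → (-4.88, 1.48) − 0.01·(-883.694976, -89.3376) = (3.95694976, 2.373376)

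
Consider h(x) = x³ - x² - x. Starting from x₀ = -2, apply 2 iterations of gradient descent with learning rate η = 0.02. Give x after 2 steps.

-2.6894

h′(x) = 3x² - 2x - 1
x₁ = -2 − 0.02·15 = -2.3
x₂ = -2.3 − 0.02·19.47 = -2.6894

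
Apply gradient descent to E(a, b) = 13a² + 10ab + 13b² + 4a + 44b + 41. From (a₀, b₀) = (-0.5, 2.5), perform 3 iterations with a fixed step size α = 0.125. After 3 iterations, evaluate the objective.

183947.5625

∇E = (26a + 10b + 4, 10a + 26b + 44)
(a₁, b₁) = (-0.5, 2.5) − 0.125·(16, 104) = (-2.5, -10.5)
(a₂, b₂) = (-2.5, -10.5) − 0.125·(-166, -254) = (18.25, 21.25)
(a₃, b₃) = (18.25, 21.25) − 0.125·(691, 779) = (-68.125, -76.125)
E(-68.125, -76.125) = 183947.5625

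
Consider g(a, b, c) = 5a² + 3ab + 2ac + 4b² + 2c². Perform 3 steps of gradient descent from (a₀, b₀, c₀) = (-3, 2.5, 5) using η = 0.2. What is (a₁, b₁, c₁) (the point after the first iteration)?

(-0.5, 0.3, 2.2)

∇g = (10a + 3b + 2c, 3a + 8b, 2a + 4c)
(a₁, b₁, c₁) = (-3, 2.5, 5) − 0.2·(-12.5, 11, 14) = (-0.5, 0.3, 2.2)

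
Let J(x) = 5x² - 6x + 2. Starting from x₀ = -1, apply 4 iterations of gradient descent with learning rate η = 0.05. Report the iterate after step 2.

0.2

J′(x) = 10x - 6
Step 1: J′(-1) = -16; x₁ = -1 − 0.05·(-16) = -0.2
Step 2: J′(-0.2) = -8; x₂ = -0.2 − 0.05·(-8) = 0.2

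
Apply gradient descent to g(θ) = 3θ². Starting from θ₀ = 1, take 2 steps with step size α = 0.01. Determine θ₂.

0.8836

g′(θ) = 6θ
θ₁ = 1 − 0.01·6 = 0.94
θ₂ = 0.94 − 0.01·5.64 = 0.8836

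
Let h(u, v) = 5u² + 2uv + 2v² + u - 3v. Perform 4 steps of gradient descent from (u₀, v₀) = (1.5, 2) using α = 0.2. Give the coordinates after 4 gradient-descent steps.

∇h = (10u + 2v + 1, 2u + 4v - 3)
(u₁, v₁) = (1.5, 2) − 0.2·(20, 8) = (-2.5, 0.4)
(u₂, v₂) = (-2.5, 0.4) − 0.2·(-23.2, -6.4) = (2.14, 1.68)
(u₃, v₃) = (2.14, 1.68) − 0.2·(25.76, 8) = (-3.012, 0.08)
(u₄, v₄) = (-3.012, 0.08) − 0.2·(-28.96, -8.704) = (2.78, 1.8208)

(2.78, 1.8208)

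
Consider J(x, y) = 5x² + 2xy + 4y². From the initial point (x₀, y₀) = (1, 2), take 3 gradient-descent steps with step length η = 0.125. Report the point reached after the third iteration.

(-0.109375, -0.0625)

∇J = (10x + 2y, 2x + 8y)
Step 1: at (1, 2), ∇J = (14, 18) → (1, 2) − 0.125·(14, 18) = (-0.75, -0.25)
Step 2: at (-0.75, -0.25), ∇J = (-8, -3.5) → (-0.75, -0.25) − 0.125·(-8, -3.5) = (0.25, 0.1875)
Step 3: at (0.25, 0.1875), ∇J = (2.875, 2) → (0.25, 0.1875) − 0.125·(2.875, 2) = (-0.109375, -0.0625)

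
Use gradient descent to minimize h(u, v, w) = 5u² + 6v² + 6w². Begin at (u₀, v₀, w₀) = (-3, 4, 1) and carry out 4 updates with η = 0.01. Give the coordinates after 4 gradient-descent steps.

(-1.9683, 2.39878144, 0.59969536)

∇h = (10u, 12v, 12w)
Step 1: at (-3, 4, 1), ∇h = (-30, 48, 12) → (-3, 4, 1) − 0.01·(-30, 48, 12) = (-2.7, 3.52, 0.88)
Step 2: at (-2.7, 3.52, 0.88), ∇h = (-27, 42.24, 10.56) → (-2.7, 3.52, 0.88) − 0.01·(-27, 42.24, 10.56) = (-2.43, 3.0976, 0.7744)
Step 3: at (-2.43, 3.0976, 0.7744), ∇h = (-24.3, 37.1712, 9.2928) → (-2.43, 3.0976, 0.7744) − 0.01·(-24.3, 37.1712, 9.2928) = (-2.187, 2.725888, 0.681472)
Step 4: at (-2.187, 2.725888, 0.681472), ∇h = (-21.87, 32.710656, 8.177664) → (-2.187, 2.725888, 0.681472) − 0.01·(-21.87, 32.710656, 8.177664) = (-1.9683, 2.39878144, 0.59969536)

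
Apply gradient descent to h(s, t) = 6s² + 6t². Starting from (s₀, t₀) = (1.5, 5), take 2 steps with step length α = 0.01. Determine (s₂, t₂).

∇h = (12s, 12t)
(s₁, t₁) = (1.5, 5) − 0.01·(18, 60) = (1.32, 4.4)
(s₂, t₂) = (1.32, 4.4) − 0.01·(15.84, 52.8) = (1.1616, 3.872)

(1.1616, 3.872)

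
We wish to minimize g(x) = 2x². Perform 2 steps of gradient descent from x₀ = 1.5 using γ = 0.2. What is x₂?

0.06

g′(x) = 4x
x₁ = 1.5 − 0.2·6 = 0.3
x₂ = 0.3 − 0.2·1.2 = 0.06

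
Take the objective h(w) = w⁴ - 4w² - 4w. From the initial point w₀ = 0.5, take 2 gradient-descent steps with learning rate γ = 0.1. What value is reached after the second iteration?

h′(w) = 4w³ - 8w - 4
w₁ = 0.5 − 0.1·(-7.5) = 1.25
w₂ = 1.25 − 0.1·(-6.1875) = 1.86875

1.86875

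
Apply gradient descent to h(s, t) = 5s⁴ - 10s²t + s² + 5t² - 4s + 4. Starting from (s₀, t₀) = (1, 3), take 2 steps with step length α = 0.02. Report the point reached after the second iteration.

(1.2681984, 2.75712)

∇h = (20s³ - 20st + 2s - 4, -10s² + 10t)
(s₁, t₁) = (1, 3) − 0.02·(-42, 20) = (1.84, 2.6)
(s₂, t₂) = (1.84, 2.6) − 0.02·(28.59008, -7.856) = (1.2681984, 2.75712)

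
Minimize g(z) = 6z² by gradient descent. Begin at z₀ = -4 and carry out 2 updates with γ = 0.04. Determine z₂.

-1.0816

g′(z) = 12z
z₁ = -4 − 0.04·(-48) = -2.08
z₂ = -2.08 − 0.04·(-24.96) = -1.0816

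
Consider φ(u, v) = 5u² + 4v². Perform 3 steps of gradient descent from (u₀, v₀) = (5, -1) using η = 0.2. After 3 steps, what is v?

∇φ = (10u, 8v)
(u₁, v₁) = (5, -1) − 0.2·(50, -8) = (-5, 0.6)
(u₂, v₂) = (-5, 0.6) − 0.2·(-50, 4.8) = (5, -0.36)
(u₃, v₃) = (5, -0.36) − 0.2·(50, -2.88) = (-5, 0.216)
v = 0.216

0.216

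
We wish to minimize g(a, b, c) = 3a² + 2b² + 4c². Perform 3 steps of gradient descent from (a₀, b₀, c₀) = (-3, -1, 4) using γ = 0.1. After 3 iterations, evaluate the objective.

∇g = (6a, 4b, 8c)
Step 1: at (-3, -1, 4), ∇g = (-18, -4, 32) → (-3, -1, 4) − 0.1·(-18, -4, 32) = (-1.2, -0.6, 0.8)
Step 2: at (-1.2, -0.6, 0.8), ∇g = (-7.2, -2.4, 6.4) → (-1.2, -0.6, 0.8) − 0.1·(-7.2, -2.4, 6.4) = (-0.48, -0.36, 0.16)
Step 3: at (-0.48, -0.36, 0.16), ∇g = (-2.88, -1.44, 1.28) → (-0.48, -0.36, 0.16) − 0.1·(-2.88, -1.44, 1.28) = (-0.192, -0.216, 0.032)
g(-0.192, -0.216, 0.032) = 0.208

0.208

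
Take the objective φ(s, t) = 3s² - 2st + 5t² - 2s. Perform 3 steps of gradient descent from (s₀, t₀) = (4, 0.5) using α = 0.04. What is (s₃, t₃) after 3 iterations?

∇φ = (6s - 2t - 2, -2s + 10t)
(s₁, t₁) = (4, 0.5) − 0.04·(21, -3) = (3.16, 0.62)
(s₂, t₂) = (3.16, 0.62) − 0.04·(15.72, -0.12) = (2.5312, 0.6248)
(s₃, t₃) = (2.5312, 0.6248) − 0.04·(11.9376, 1.1856) = (2.053696, 0.577376)

(2.053696, 0.577376)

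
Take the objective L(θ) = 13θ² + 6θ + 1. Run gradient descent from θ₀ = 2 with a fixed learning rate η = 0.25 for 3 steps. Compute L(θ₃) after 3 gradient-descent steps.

L′(θ) = 26θ + 6
θ₁ = 2 − 0.25·58 = -12.5
θ₂ = -12.5 − 0.25·(-319) = 67.25
θ₃ = 67.25 − 0.25·1754.5 = -371.375
L(-371.375) = 1790724.828125

1790724.828125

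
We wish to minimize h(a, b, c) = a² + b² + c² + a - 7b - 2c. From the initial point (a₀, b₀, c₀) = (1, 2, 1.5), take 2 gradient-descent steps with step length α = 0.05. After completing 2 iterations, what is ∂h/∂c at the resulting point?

0.81

∇h = (2a + 1, 2b - 7, 2c - 2)
Step 1: at (1, 2, 1.5), ∇h = (3, -3, 1) → (1, 2, 1.5) − 0.05·(3, -3, 1) = (0.85, 2.15, 1.45)
Step 2: at (0.85, 2.15, 1.45), ∇h = (2.7, -2.7, 0.9) → (0.85, 2.15, 1.45) − 0.05·(2.7, -2.7, 0.9) = (0.715, 2.285, 1.405)
∂h/∂c at (0.715, 2.285, 1.405) = 0.81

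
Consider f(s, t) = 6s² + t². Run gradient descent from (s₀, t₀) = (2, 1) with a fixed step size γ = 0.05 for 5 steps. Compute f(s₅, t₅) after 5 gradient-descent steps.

0.3511950225

∇f = (12s, 2t)
Step 1: at (2, 1), ∇f = (24, 2) → (2, 1) − 0.05·(24, 2) = (0.8, 0.9)
Step 2: at (0.8, 0.9), ∇f = (9.6, 1.8) → (0.8, 0.9) − 0.05·(9.6, 1.8) = (0.32, 0.81)
Step 3: at (0.32, 0.81), ∇f = (3.84, 1.62) → (0.32, 0.81) − 0.05·(3.84, 1.62) = (0.128, 0.729)
Step 4: at (0.128, 0.729), ∇f = (1.536, 1.458) → (0.128, 0.729) − 0.05·(1.536, 1.458) = (0.0512, 0.6561)
Step 5: at (0.0512, 0.6561), ∇f = (0.6144, 1.3122) → (0.0512, 0.6561) − 0.05·(0.6144, 1.3122) = (0.02048, 0.59049)
f(0.02048, 0.59049) = 0.3511950225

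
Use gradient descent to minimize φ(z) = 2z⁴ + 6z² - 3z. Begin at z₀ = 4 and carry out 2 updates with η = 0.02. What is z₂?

52.87269504

φ′(z) = 8z³ + 12z - 3
Step 1: φ′(4) = 557; z₁ = 4 − 0.02·557 = -7.14
Step 2: φ′(-7.14) = -3000.634752; z₂ = -7.14 − 0.02·(-3000.634752) = 52.87269504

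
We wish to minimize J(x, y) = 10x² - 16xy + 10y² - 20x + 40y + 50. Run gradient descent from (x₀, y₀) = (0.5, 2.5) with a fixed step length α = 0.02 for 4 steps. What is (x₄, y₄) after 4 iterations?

∇J = (20x - 16y - 20, -16x + 20y + 40)
Step 1: at (0.5, 2.5), ∇J = (-50, 82) → (0.5, 2.5) − 0.02·(-50, 82) = (1.5, 0.86)
Step 2: at (1.5, 0.86), ∇J = (-3.76, 33.2) → (1.5, 0.86) − 0.02·(-3.76, 33.2) = (1.5752, 0.196)
Step 3: at (1.5752, 0.196), ∇J = (8.368, 18.7168) → (1.5752, 0.196) − 0.02·(8.368, 18.7168) = (1.40784, -0.178336)
Step 4: at (1.40784, -0.178336), ∇J = (11.010176, 13.90784) → (1.40784, -0.178336) − 0.02·(11.010176, 13.90784) = (1.18763648, -0.4564928)

(1.18763648, -0.4564928)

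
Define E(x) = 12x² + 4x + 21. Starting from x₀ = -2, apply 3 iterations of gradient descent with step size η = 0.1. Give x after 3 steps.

E′(x) = 24x + 4
x₁ = -2 − 0.1·(-44) = 2.4
x₂ = 2.4 − 0.1·61.6 = -3.76
x₃ = -3.76 − 0.1·(-86.24) = 4.864

4.864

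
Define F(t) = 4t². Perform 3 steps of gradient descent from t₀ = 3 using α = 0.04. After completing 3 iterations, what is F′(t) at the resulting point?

F′(t) = 8t
t₁ = 3 − 0.04·24 = 2.04
t₂ = 2.04 − 0.04·16.32 = 1.3872
t₃ = 1.3872 − 0.04·11.0976 = 0.943296
F′(t) at (0.943296) = 7.546368

7.546368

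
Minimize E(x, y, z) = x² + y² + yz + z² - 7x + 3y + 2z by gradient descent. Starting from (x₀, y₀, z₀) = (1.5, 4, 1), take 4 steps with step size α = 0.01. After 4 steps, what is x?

1.65526368

∇E = (2x - 7, 2y + z + 3, y + 2z + 2)
Step 1: at (1.5, 4, 1), ∇E = (-4, 12, 8) → (1.5, 4, 1) − 0.01·(-4, 12, 8) = (1.54, 3.88, 0.92)
Step 2: at (1.54, 3.88, 0.92), ∇E = (-3.92, 11.68, 7.72) → (1.54, 3.88, 0.92) − 0.01·(-3.92, 11.68, 7.72) = (1.5792, 3.7632, 0.8428)
Step 3: at (1.5792, 3.7632, 0.8428), ∇E = (-3.8416, 11.3692, 7.4488) → (1.5792, 3.7632, 0.8428) − 0.01·(-3.8416, 11.3692, 7.4488) = (1.617616, 3.649508, 0.768312)
Step 4: at (1.617616, 3.649508, 0.768312), ∇E = (-3.764768, 11.067328, 7.186132) → (1.617616, 3.649508, 0.768312) − 0.01·(-3.764768, 11.067328, 7.186132) = (1.65526368, 3.53883472, 0.69645068)
x = 1.65526368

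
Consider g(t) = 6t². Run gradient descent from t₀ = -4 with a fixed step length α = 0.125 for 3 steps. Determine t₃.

g′(t) = 12t
Step 1: g′(-4) = -48; t₁ = -4 − 0.125·(-48) = 2
Step 2: g′(2) = 24; t₂ = 2 − 0.125·24 = -1
Step 3: g′(-1) = -12; t₃ = -1 − 0.125·(-12) = 0.5

0.5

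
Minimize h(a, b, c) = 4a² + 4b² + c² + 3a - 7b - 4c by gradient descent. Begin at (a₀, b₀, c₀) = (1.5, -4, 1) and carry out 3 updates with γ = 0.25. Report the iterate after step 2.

(1.5, -4, 1.75)

∇h = (8a + 3, 8b - 7, 2c - 4)
(a₁, b₁, c₁) = (1.5, -4, 1) − 0.25·(15, -39, -2) = (-2.25, 5.75, 1.5)
(a₂, b₂, c₂) = (-2.25, 5.75, 1.5) − 0.25·(-15, 39, -1) = (1.5, -4, 1.75)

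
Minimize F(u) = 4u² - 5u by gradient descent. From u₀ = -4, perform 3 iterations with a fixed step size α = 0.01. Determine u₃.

-2.976432

F′(u) = 8u - 5
u₁ = -4 − 0.01·(-37) = -3.63
u₂ = -3.63 − 0.01·(-34.04) = -3.2896
u₃ = -3.2896 − 0.01·(-31.3168) = -2.976432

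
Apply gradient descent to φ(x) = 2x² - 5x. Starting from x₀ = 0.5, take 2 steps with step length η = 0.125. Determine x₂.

1.0625

φ′(x) = 4x - 5
Step 1: φ′(0.5) = -3; x₁ = 0.5 − 0.125·(-3) = 0.875
Step 2: φ′(0.875) = -1.5; x₂ = 0.875 − 0.125·(-1.5) = 1.0625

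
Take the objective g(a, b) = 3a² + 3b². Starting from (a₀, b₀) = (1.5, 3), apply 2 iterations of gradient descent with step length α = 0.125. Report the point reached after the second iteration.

(0.09375, 0.1875)

∇g = (6a, 6b)
Step 1: at (1.5, 3), ∇g = (9, 18) → (1.5, 3) − 0.125·(9, 18) = (0.375, 0.75)
Step 2: at (0.375, 0.75), ∇g = (2.25, 4.5) → (0.375, 0.75) − 0.125·(2.25, 4.5) = (0.09375, 0.1875)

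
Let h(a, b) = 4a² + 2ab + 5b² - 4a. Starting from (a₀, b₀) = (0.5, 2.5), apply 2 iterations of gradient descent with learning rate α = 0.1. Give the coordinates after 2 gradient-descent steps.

∇h = (8a + 2b - 4, 2a + 10b)
(a₁, b₁) = (0.5, 2.5) − 0.1·(5, 26) = (0, -0.1)
(a₂, b₂) = (0, -0.1) − 0.1·(-4.2, -1) = (0.42, 0)

(0.42, 0)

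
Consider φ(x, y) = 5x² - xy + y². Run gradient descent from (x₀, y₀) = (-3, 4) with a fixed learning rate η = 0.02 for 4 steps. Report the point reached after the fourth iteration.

∇φ = (10x - y, -x + 2y)
Step 1: at (-3, 4), ∇φ = (-34, 11) → (-3, 4) − 0.02·(-34, 11) = (-2.32, 3.78)
Step 2: at (-2.32, 3.78), ∇φ = (-26.98, 9.88) → (-2.32, 3.78) − 0.02·(-26.98, 9.88) = (-1.7804, 3.5824)
Step 3: at (-1.7804, 3.5824), ∇φ = (-21.3864, 8.9452) → (-1.7804, 3.5824) − 0.02·(-21.3864, 8.9452) = (-1.352672, 3.403496)
Step 4: at (-1.352672, 3.403496), ∇φ = (-16.930216, 8.159664) → (-1.352672, 3.403496) − 0.02·(-16.930216, 8.159664) = (-1.01406768, 3.24030272)

(-1.01406768, 3.24030272)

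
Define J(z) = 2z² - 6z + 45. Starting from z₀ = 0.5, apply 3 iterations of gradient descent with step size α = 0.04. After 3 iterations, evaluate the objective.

41.202596063232

J′(z) = 4z - 6
Step 1: J′(0.5) = -4; z₁ = 0.5 − 0.04·(-4) = 0.66
Step 2: J′(0.66) = -3.36; z₂ = 0.66 − 0.04·(-3.36) = 0.7944
Step 3: J′(0.7944) = -2.8224; z₃ = 0.7944 − 0.04·(-2.8224) = 0.907296
J(0.907296) = 41.202596063232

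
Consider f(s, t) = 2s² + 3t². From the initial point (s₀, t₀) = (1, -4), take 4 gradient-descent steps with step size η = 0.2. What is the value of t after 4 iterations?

-0.0064

∇f = (4s, 6t)
Step 1: at (1, -4), ∇f = (4, -24) → (1, -4) − 0.2·(4, -24) = (0.2, 0.8)
Step 2: at (0.2, 0.8), ∇f = (0.8, 4.8) → (0.2, 0.8) − 0.2·(0.8, 4.8) = (0.04, -0.16)
Step 3: at (0.04, -0.16), ∇f = (0.16, -0.96) → (0.04, -0.16) − 0.2·(0.16, -0.96) = (0.008, 0.032)
Step 4: at (0.008, 0.032), ∇f = (0.032, 0.192) → (0.008, 0.032) − 0.2·(0.032, 0.192) = (0.0016, -0.0064)
t = -0.0064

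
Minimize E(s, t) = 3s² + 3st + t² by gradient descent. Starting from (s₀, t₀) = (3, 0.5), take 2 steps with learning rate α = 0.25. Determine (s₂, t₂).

(2.4375, 0.40625)

∇E = (6s + 3t, 3s + 2t)
(s₁, t₁) = (3, 0.5) − 0.25·(19.5, 10) = (-1.875, -2)
(s₂, t₂) = (-1.875, -2) − 0.25·(-17.25, -9.625) = (2.4375, 0.40625)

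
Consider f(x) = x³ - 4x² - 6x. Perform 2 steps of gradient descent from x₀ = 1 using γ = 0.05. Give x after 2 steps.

2.109625

f′(x) = 3x² - 8x - 6
x₁ = 1 − 0.05·(-11) = 1.55
x₂ = 1.55 − 0.05·(-11.1925) = 2.109625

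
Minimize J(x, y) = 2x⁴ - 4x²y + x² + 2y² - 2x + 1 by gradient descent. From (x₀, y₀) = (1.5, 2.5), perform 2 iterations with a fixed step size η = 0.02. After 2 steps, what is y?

2.471328

∇J = (8x³ - 8xy + 2x - 2, -4x² + 4y)
Step 1: at (1.5, 2.5), ∇J = (-2, 1) → (1.5, 2.5) − 0.02·(-2, 1) = (1.54, 2.48)
Step 2: at (1.54, 2.48), ∇J = (-0.255488, 0.4336) → (1.54, 2.48) − 0.02·(-0.255488, 0.4336) = (1.54510976, 2.471328)
y = 2.471328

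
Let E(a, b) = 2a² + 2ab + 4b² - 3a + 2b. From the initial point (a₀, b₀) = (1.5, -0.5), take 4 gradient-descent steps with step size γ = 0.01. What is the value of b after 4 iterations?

∇E = (4a + 2b - 3, 2a + 8b + 2)
Step 1: at (1.5, -0.5), ∇E = (2, 1) → (1.5, -0.5) − 0.01·(2, 1) = (1.48, -0.51)
Step 2: at (1.48, -0.51), ∇E = (1.9, 0.88) → (1.48, -0.51) − 0.01·(1.9, 0.88) = (1.461, -0.5188)
Step 3: at (1.461, -0.5188), ∇E = (1.8064, 0.7716) → (1.461, -0.5188) − 0.01·(1.8064, 0.7716) = (1.442936, -0.526516)
Step 4: at (1.442936, -0.526516), ∇E = (1.718712, 0.673744) → (1.442936, -0.526516) − 0.01·(1.718712, 0.673744) = (1.42574888, -0.53325344)
b = -0.53325344

-0.53325344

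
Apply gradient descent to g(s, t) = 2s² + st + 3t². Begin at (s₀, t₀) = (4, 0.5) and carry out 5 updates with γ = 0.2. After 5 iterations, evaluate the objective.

∇g = (4s + t, s + 6t)
Step 1: at (4, 0.5), ∇g = (16.5, 7) → (4, 0.5) − 0.2·(16.5, 7) = (0.7, -0.9)
Step 2: at (0.7, -0.9), ∇g = (1.9, -4.7) → (0.7, -0.9) − 0.2·(1.9, -4.7) = (0.32, 0.04)
Step 3: at (0.32, 0.04), ∇g = (1.32, 0.56) → (0.32, 0.04) − 0.2·(1.32, 0.56) = (0.056, -0.072)
Step 4: at (0.056, -0.072), ∇g = (0.152, -0.376) → (0.056, -0.072) − 0.2·(0.152, -0.376) = (0.0256, 0.0032)
Step 5: at (0.0256, 0.0032), ∇g = (0.1056, 0.0448) → (0.0256, 0.0032) − 0.2·(0.1056, 0.0448) = (0.00448, -0.00576)
g(0.00448, -0.00576) = 0.0001138688

0.0001138688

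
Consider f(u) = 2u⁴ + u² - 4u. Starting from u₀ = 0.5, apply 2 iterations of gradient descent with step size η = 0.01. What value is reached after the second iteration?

0.53835136

f′(u) = 8u³ + 2u - 4
Step 1: f′(0.5) = -2; u₁ = 0.5 − 0.01·(-2) = 0.52
Step 2: f′(0.52) = -1.835136; u₂ = 0.52 − 0.01·(-1.835136) = 0.53835136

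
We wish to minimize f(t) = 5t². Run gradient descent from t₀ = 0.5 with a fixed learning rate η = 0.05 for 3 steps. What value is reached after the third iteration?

f′(t) = 10t
Step 1: f′(0.5) = 5; t₁ = 0.5 − 0.05·5 = 0.25
Step 2: f′(0.25) = 2.5; t₂ = 0.25 − 0.05·2.5 = 0.125
Step 3: f′(0.125) = 1.25; t₃ = 0.125 − 0.05·1.25 = 0.0625

0.0625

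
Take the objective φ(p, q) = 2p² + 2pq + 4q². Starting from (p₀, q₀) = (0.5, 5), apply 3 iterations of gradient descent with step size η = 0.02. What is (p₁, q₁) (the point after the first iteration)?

(0.26, 4.18)

∇φ = (4p + 2q, 2p + 8q)
(p₁, q₁) = (0.5, 5) − 0.02·(12, 41) = (0.26, 4.18)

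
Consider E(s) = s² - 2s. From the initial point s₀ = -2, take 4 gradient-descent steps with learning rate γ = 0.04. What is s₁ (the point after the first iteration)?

-1.76

E′(s) = 2s - 2
Step 1: E′(-2) = -6; s₁ = -2 − 0.04·(-6) = -1.76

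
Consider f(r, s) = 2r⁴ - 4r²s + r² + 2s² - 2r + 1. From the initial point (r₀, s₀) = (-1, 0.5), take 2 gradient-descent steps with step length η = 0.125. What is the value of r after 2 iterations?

0.25

∇f = (8r³ - 8rs + 2r - 2, -4r² + 4s)
Step 1: at (-1, 0.5), ∇f = (-8, -2) → (-1, 0.5) − 0.125·(-8, -2) = (0, 0.75)
Step 2: at (0, 0.75), ∇f = (-2, 3) → (0, 0.75) − 0.125·(-2, 3) = (0.25, 0.375)
r = 0.25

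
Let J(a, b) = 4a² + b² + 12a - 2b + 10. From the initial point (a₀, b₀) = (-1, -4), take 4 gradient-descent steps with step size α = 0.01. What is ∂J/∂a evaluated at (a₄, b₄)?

2.86557184

∇J = (8a + 12, 2b - 2)
Step 1: at (-1, -4), ∇J = (4, -10) → (-1, -4) − 0.01·(4, -10) = (-1.04, -3.9)
Step 2: at (-1.04, -3.9), ∇J = (3.68, -9.8) → (-1.04, -3.9) − 0.01·(3.68, -9.8) = (-1.0768, -3.802)
Step 3: at (-1.0768, -3.802), ∇J = (3.3856, -9.604) → (-1.0768, -3.802) − 0.01·(3.3856, -9.604) = (-1.110656, -3.70596)
Step 4: at (-1.110656, -3.70596), ∇J = (3.114752, -9.41192) → (-1.110656, -3.70596) − 0.01·(3.114752, -9.41192) = (-1.14180352, -3.6118408)
∂J/∂a at (-1.14180352, -3.6118408) = 2.86557184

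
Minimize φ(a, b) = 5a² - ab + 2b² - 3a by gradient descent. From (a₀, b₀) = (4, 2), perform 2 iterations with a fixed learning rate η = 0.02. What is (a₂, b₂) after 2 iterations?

(2.7384, 1.8324)

∇φ = (10a - b - 3, -a + 4b)
Step 1: at (4, 2), ∇φ = (35, 4) → (4, 2) − 0.02·(35, 4) = (3.3, 1.92)
Step 2: at (3.3, 1.92), ∇φ = (28.08, 4.38) → (3.3, 1.92) − 0.02·(28.08, 4.38) = (2.7384, 1.8324)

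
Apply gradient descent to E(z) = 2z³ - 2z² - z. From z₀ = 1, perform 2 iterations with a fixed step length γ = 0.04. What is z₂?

E′(z) = 6z² - 4z - 1
z₁ = 1 − 0.04·1 = 0.96
z₂ = 0.96 − 0.04·0.6896 = 0.932416

0.932416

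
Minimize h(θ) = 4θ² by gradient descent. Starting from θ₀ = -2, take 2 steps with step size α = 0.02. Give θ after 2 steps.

h′(θ) = 8θ
Step 1: h′(-2) = -16; θ₁ = -2 − 0.02·(-16) = -1.68
Step 2: h′(-1.68) = -13.44; θ₂ = -1.68 − 0.02·(-13.44) = -1.4112

-1.4112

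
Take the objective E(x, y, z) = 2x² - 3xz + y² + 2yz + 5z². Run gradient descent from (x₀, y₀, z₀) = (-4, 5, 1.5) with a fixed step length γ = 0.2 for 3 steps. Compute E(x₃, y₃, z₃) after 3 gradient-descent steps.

∇E = (4x - 3z, 2y + 2z, -3x + 2y + 10z)
Step 1: at (-4, 5, 1.5), ∇E = (-20.5, 13, 37) → (-4, 5, 1.5) − 0.2·(-20.5, 13, 37) = (0.1, 2.4, -5.9)
Step 2: at (0.1, 2.4, -5.9), ∇E = (18.1, -7, -54.5) → (0.1, 2.4, -5.9) − 0.2·(18.1, -7, -54.5) = (-3.52, 3.8, 5)
Step 3: at (-3.52, 3.8, 5), ∇E = (-29.08, 17.6, 68.16) → (-3.52, 3.8, 5) − 0.2·(-29.08, 17.6, 68.16) = (2.296, 0.28, -8.632)
E(2.296, 0.28, -8.632) = 437.802048

437.802048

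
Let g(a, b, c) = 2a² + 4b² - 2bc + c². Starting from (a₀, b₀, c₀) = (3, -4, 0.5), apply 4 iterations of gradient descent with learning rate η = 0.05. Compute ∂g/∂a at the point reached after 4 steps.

∇g = (4a, 8b - 2c, -2b + 2c)
(a₁, b₁, c₁) = (3, -4, 0.5) − 0.05·(12, -33, 9) = (2.4, -2.35, 0.05)
(a₂, b₂, c₂) = (2.4, -2.35, 0.05) − 0.05·(9.6, -18.9, 4.8) = (1.92, -1.405, -0.19)
(a₃, b₃, c₃) = (1.92, -1.405, -0.19) − 0.05·(7.68, -10.86, 2.43) = (1.536, -0.862, -0.3115)
(a₄, b₄, c₄) = (1.536, -0.862, -0.3115) − 0.05·(6.144, -6.273, 1.101) = (1.2288, -0.54835, -0.36655)
∂g/∂a at (1.2288, -0.54835, -0.36655) = 4.9152

4.9152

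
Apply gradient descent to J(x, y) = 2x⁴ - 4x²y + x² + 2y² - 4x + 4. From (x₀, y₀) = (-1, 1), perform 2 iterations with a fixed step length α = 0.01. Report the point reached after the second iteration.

∇J = (8x³ - 8xy + 2x - 4, -4x² + 4y)
(x₁, y₁) = (-1, 1) − 0.01·(-6, 0) = (-0.94, 1)
(x₂, y₂) = (-0.94, 1) − 0.01·(-5.004672, 0.4656) = (-0.88995328, 0.995344)

(-0.88995328, 0.995344)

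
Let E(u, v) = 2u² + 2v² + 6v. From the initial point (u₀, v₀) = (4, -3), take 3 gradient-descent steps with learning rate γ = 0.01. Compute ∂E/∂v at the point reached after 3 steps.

-5.308416

∇E = (4u, 4v + 6)
(u₁, v₁) = (4, -3) − 0.01·(16, -6) = (3.84, -2.94)
(u₂, v₂) = (3.84, -2.94) − 0.01·(15.36, -5.76) = (3.6864, -2.8824)
(u₃, v₃) = (3.6864, -2.8824) − 0.01·(14.7456, -5.5296) = (3.538944, -2.827104)
∂E/∂v at (3.538944, -2.827104) = -5.308416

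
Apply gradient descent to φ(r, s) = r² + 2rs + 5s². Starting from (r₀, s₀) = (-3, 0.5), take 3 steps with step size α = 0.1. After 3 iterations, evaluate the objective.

∇φ = (2r + 2s, 2r + 10s)
(r₁, s₁) = (-3, 0.5) − 0.1·(-5, -1) = (-2.5, 0.6)
(r₂, s₂) = (-2.5, 0.6) − 0.1·(-3.8, 1) = (-2.12, 0.5)
(r₃, s₃) = (-2.12, 0.5) − 0.1·(-3.24, 0.76) = (-1.796, 0.424)
φ(-1.796, 0.424) = 2.601488

2.601488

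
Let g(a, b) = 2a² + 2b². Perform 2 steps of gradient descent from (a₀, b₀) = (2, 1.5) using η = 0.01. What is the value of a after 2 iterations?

∇g = (4a, 4b)
(a₁, b₁) = (2, 1.5) − 0.01·(8, 6) = (1.92, 1.44)
(a₂, b₂) = (1.92, 1.44) − 0.01·(7.68, 5.76) = (1.8432, 1.3824)
a = 1.8432

1.8432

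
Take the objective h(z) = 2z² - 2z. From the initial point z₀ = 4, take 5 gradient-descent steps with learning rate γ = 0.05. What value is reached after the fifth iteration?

h′(z) = 4z - 2
z₁ = 4 − 0.05·14 = 3.3
z₂ = 3.3 − 0.05·11.2 = 2.74
z₃ = 2.74 − 0.05·8.96 = 2.292
z₄ = 2.292 − 0.05·7.168 = 1.9336
z₅ = 1.9336 − 0.05·5.7344 = 1.64688

1.64688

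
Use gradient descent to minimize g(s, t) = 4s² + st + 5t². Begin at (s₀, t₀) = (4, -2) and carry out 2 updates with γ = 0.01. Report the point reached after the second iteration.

∇g = (8s + t, s + 10t)
(s₁, t₁) = (4, -2) − 0.01·(30, -16) = (3.7, -1.84)
(s₂, t₂) = (3.7, -1.84) − 0.01·(27.76, -14.7) = (3.4224, -1.693)

(3.4224, -1.693)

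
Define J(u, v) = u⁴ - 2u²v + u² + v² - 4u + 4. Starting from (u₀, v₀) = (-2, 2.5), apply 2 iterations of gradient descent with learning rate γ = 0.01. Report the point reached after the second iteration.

∇J = (4u³ - 4uv + 2u - 4, -2u² + 2v)
(u₁, v₁) = (-2, 2.5) − 0.01·(-20, -3) = (-1.8, 2.53)
(u₂, v₂) = (-1.8, 2.53) − 0.01·(-12.712, -1.42) = (-1.67288, 2.5442)

(-1.67288, 2.5442)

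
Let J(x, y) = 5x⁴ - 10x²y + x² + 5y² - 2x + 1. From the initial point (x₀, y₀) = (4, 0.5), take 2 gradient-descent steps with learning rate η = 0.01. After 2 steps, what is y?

∇J = (20x³ - 20xy + 2x - 2, -10x² + 10y)
Step 1: at (4, 0.5), ∇J = (1246, -155) → (4, 0.5) − 0.01·(1246, -155) = (-8.46, 2.05)
Step 2: at (-8.46, 2.05), ∇J = (-11781.97472, -695.216) → (-8.46, 2.05) − 0.01·(-11781.97472, -695.216) = (109.3597472, 9.00216)
y = 9.00216

9.00216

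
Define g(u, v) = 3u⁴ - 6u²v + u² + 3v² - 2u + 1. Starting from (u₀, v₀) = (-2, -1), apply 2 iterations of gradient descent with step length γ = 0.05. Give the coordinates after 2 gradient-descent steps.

∇g = (12u³ - 12uv + 2u - 2, -6u² + 6v)
(u₁, v₁) = (-2, -1) − 0.05·(-126, -30) = (4.3, 0.5)
(u₂, v₂) = (4.3, 0.5) − 0.05·(934.884, -107.94) = (-42.4442, 5.897)

(-42.4442, 5.897)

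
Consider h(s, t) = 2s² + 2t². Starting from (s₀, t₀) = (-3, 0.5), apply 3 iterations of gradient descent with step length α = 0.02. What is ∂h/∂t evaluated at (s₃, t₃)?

1.557376

∇h = (4s, 4t)
(s₁, t₁) = (-3, 0.5) − 0.02·(-12, 2) = (-2.76, 0.46)
(s₂, t₂) = (-2.76, 0.46) − 0.02·(-11.04, 1.84) = (-2.5392, 0.4232)
(s₃, t₃) = (-2.5392, 0.4232) − 0.02·(-10.1568, 1.6928) = (-2.336064, 0.389344)
∂h/∂t at (-2.336064, 0.389344) = 1.557376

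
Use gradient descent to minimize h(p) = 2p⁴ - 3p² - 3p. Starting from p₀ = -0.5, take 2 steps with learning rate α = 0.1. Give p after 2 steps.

-0.2888

h′(p) = 8p³ - 6p - 3
Step 1: h′(-0.5) = -1; p₁ = -0.5 − 0.1·(-1) = -0.4
Step 2: h′(-0.4) = -1.112; p₂ = -0.4 − 0.1·(-1.112) = -0.2888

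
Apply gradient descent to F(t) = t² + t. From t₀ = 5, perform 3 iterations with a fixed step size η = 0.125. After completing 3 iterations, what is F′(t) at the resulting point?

4.640625

F′(t) = 2t + 1
Step 1: F′(5) = 11; t₁ = 5 − 0.125·11 = 3.625
Step 2: F′(3.625) = 8.25; t₂ = 3.625 − 0.125·8.25 = 2.59375
Step 3: F′(2.59375) = 6.1875; t₃ = 2.59375 − 0.125·6.1875 = 1.8203125
F′(t) at (1.8203125) = 4.640625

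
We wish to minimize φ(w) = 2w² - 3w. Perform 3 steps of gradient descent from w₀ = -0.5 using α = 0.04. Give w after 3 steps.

0.00912

φ′(w) = 4w - 3
w₁ = -0.5 − 0.04·(-5) = -0.3
w₂ = -0.3 − 0.04·(-4.2) = -0.132
w₃ = -0.132 − 0.04·(-3.528) = 0.00912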